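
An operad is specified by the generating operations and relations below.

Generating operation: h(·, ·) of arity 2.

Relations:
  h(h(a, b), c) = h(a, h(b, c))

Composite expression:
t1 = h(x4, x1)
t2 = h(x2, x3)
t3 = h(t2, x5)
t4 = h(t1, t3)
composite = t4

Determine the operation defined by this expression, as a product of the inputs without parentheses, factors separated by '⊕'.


Under associativity of h, the answer is the x's in reading order.
h(x4, x1) flattens to x4 ⊕ x1
h(x2, x3) flattens to x2 ⊕ x3
h(h(x2, x3), x5) flattens to x2 ⊕ x3 ⊕ x5
h(h(x4, x1), h(h(x2, x3), x5)) flattens to x4 ⊕ x1 ⊕ x2 ⊕ x3 ⊕ x5

x4 ⊕ x1 ⊕ x2 ⊕ x3 ⊕ x5


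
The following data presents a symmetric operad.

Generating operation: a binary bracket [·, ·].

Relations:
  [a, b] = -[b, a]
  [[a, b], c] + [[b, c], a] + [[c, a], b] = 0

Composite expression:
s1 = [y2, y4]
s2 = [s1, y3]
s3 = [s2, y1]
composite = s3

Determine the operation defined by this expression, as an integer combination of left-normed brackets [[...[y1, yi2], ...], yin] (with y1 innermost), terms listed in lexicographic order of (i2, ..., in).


-[[[y1, y2], y4], y3] + [[[y1, y3], y2], y4] - [[[y1, y3], y4], y2] + [[[y1, y4], y2], y3]


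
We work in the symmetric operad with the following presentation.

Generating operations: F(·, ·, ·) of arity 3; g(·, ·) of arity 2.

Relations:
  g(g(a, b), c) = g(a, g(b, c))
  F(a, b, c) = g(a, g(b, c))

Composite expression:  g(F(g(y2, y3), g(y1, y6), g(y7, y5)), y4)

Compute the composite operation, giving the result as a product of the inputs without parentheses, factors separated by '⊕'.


y2 ⊕ y3 ⊕ y1 ⊕ y6 ⊕ y7 ⊕ y5 ⊕ y4


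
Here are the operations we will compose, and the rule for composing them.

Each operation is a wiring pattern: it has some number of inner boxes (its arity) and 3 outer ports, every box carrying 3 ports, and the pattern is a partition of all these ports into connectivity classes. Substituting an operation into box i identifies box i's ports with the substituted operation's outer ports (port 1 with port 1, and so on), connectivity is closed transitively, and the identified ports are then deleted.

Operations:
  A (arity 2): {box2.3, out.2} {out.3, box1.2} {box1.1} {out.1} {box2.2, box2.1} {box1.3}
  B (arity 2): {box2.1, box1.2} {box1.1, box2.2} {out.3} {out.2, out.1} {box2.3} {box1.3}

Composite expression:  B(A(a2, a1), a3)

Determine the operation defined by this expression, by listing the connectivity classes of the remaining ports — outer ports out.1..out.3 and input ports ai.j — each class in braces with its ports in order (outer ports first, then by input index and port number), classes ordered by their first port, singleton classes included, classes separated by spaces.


{out.1, out.2} {out.3} {a1.1, a1.2} {a1.3, a3.1} {a2.1} {a2.2} {a2.3} {a3.2} {a3.3}

After gluing at B, chains via deleted ports link the a-ports.
A over (a2, a1) gives {out.1} {out.2, a1.3} {out.3, a2.2} {a1.1, a1.2} {a2.1} {a2.3}, out.j being that stage's outer ports
B over (a2, a1, a3) gives {out.1, out.2} {out.3} {a1.1, a1.2} {a1.3, a3.1} {a2.1} {a2.2} {a2.3} {a3.2} {a3.3}, out.j being that stage's outer ports


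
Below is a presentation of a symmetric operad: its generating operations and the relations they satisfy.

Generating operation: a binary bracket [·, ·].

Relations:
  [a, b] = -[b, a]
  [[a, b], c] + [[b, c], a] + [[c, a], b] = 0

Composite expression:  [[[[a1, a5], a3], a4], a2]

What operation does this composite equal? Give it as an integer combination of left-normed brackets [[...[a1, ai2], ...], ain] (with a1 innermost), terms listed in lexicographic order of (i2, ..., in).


[[[[a1, a5], a3], a4], a2]


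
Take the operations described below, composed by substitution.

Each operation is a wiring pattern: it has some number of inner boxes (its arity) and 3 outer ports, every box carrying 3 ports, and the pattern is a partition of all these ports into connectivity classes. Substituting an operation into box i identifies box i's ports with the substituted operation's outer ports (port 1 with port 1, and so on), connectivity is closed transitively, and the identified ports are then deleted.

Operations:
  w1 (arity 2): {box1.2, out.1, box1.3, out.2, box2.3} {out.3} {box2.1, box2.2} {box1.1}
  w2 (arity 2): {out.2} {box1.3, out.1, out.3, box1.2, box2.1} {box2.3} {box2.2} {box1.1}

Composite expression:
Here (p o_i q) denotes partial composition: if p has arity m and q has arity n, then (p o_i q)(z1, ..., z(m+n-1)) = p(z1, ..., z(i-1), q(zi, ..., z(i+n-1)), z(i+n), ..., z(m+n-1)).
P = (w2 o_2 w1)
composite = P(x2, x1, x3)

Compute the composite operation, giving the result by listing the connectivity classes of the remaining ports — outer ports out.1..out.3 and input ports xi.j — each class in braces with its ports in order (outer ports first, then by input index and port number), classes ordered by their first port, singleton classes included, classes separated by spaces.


Reachability decides: close wires over w2-identified ports.
w1 over (x1, x3) gives {out.1, out.2, x1.2, x1.3, x3.3} {out.3} {x1.1} {x3.1, x3.2}, out.j being that stage's outer ports
w2 over (x2, x1, x3) gives {out.1, out.3, x1.2, x1.3, x2.2, x2.3, x3.3} {out.2} {x1.1} {x2.1} {x3.1, x3.2}, out.j being that stage's outer ports

{out.1, out.3, x1.2, x1.3, x2.2, x2.3, x3.3} {out.2} {x1.1} {x2.1} {x3.1, x3.2}


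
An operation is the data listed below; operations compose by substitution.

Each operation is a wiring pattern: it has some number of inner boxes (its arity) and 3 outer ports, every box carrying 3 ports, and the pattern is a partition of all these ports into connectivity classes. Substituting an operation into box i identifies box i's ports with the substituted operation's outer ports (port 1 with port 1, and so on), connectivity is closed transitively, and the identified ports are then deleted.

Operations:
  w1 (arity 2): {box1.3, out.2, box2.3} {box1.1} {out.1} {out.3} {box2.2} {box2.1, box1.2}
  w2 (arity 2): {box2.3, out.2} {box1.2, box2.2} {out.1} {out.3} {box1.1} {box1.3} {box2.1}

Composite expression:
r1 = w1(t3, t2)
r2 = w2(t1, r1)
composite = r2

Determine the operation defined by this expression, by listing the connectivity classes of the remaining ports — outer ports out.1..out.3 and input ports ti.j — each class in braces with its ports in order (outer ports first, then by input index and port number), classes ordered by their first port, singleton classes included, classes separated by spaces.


{out.1} {out.2} {out.3} {t1.1} {t1.2, t2.3, t3.3} {t1.3} {t2.1, t3.2} {t2.2} {t3.1}


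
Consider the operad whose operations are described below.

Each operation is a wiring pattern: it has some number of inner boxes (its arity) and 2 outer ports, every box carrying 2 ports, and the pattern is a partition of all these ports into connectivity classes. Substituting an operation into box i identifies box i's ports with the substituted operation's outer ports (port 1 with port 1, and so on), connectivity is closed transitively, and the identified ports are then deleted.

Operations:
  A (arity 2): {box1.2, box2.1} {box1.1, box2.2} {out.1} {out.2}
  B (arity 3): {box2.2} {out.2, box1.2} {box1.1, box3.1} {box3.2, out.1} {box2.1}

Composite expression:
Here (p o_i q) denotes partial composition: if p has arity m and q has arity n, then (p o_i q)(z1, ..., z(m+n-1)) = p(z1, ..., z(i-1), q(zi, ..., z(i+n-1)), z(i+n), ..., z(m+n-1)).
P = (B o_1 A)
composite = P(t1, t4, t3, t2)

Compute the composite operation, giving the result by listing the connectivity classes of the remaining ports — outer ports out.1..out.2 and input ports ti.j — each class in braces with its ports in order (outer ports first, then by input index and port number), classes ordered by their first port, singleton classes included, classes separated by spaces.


{out.1, t2.2} {out.2} {t1.1, t4.2} {t1.2, t4.1} {t2.1} {t3.1} {t3.2}

Treat the ports identified at B as solder joints: merge, then drop.
stage A: inputs (t1, t4), connectivity {out.1} {out.2} {t1.1, t4.2} {t1.2, t4.1}, out.j its boundary
stage B: inputs (t1, t4, t3, t2), connectivity {out.1, t2.2} {out.2} {t1.1, t4.2} {t1.2, t4.1} {t2.1} {t3.1} {t3.2}, out.j its boundary


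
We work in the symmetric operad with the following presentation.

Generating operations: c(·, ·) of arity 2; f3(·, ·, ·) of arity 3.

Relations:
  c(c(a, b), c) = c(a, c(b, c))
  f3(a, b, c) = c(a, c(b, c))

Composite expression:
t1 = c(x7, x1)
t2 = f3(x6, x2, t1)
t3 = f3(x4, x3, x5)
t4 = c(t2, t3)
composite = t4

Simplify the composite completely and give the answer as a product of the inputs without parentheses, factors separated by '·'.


The c-tree's shape is irrelevant; the x-reading-order decides.
c(x7, x1) linearizes to x7 · x1
f3(x6, x2, c(x7, x1)) linearizes to x6 · x2 · x7 · x1
f3(x4, x3, x5) linearizes to x4 · x3 · x5
c(f3(x6, x2, c(x7, x1)), f3(x4, x3, x5)) linearizes to x6 · x2 · x7 · x1 · x4 · x3 · x5

x6 · x2 · x7 · x1 · x4 · x3 · x5


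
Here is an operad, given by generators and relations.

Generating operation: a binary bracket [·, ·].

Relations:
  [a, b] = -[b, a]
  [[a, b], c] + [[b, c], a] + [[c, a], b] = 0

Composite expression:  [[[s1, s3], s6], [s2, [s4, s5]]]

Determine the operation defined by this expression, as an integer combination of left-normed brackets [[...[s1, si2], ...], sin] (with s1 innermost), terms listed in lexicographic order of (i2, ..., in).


[[[[[s1, s3], s6], s2], s4], s5] - [[[[[s1, s3], s6], s2], s5], s4] - [[[[[s1, s3], s6], s4], s5], s2] + [[[[[s1, s3], s6], s5], s4], s2]

In the tensor algebra, words opening s1 carry the s1-anchored form.
Composite bracket: [[[s1, s3], s6], [s2, [s4, s5]]]
The bracket unfolds into 32 signed words via [a, b] = ab - ba (2^5 = 32).
Collect the words opening with s1:
  word s1s3s6s2s4s5 has sign +1, contributing +[[[[[s1, s3], s6], s2], s4], s5]
  word s1s3s6s2s5s4 has sign -1, contributing -[[[[[s1, s3], s6], s2], s5], s4]
  word s1s3s6s4s5s2 has sign -1, contributing -[[[[[s1, s3], s6], s4], s5], s2]
  word s1s3s6s5s4s2 has sign +1, contributing +[[[[[s1, s3], s6], s5], s4], s2]


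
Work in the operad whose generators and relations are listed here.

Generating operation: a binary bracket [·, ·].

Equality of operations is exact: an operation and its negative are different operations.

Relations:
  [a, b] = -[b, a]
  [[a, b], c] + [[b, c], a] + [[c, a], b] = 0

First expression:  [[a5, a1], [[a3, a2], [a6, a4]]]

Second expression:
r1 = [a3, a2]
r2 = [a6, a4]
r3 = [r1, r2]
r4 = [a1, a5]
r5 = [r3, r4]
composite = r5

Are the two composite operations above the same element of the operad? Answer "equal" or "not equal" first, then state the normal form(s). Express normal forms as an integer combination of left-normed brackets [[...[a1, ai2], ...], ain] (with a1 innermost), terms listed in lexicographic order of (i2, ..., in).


equal — both sides give -[[[[[a1, a5], a2], a3], a4], a6] + [[[[[a1, a5], a2], a3], a6], a4] + [[[[[a1, a5], a3], a2], a4], a6] - [[[[[a1, a5], a3], a2], a6], a4] + [[[[[a1, a5], a4], a6], a2], a3] - [[[[[a1, a5], a4], a6], a3], a2] - [[[[[a1, a5], a6], a4], a2], a3] + [[[[[a1, a5], a6], a4], a3], a2]

In normal form, the first expression is -[[[[[a1, a5], a2], a3], a4], a6] + [[[[[a1, a5], a2], a3], a6], a4] + [[[[[a1, a5], a3], a2], a4], a6] - [[[[[a1, a5], a3], a2], a6], a4] + [[[[[a1, a5], a4], a6], a2], a3] - [[[[[a1, a5], a4], a6], a3], a2] - [[[[[a1, a5], a6], a4], a2], a3] + [[[[[a1, a5], a6], a4], a3], a2]
In normal form, the second expression is -[[[[[a1, a5], a2], a3], a4], a6] + [[[[[a1, a5], a2], a3], a6], a4] + [[[[[a1, a5], a3], a2], a4], a6] - [[[[[a1, a5], a3], a2], a6], a4] + [[[[[a1, a5], a4], a6], a2], a3] - [[[[[a1, a5], a4], a6], a3], a2] - [[[[[a1, a5], a6], a4], a2], a3] + [[[[[a1, a5], a6], a4], a3], a2]
The forms coincide; equal.


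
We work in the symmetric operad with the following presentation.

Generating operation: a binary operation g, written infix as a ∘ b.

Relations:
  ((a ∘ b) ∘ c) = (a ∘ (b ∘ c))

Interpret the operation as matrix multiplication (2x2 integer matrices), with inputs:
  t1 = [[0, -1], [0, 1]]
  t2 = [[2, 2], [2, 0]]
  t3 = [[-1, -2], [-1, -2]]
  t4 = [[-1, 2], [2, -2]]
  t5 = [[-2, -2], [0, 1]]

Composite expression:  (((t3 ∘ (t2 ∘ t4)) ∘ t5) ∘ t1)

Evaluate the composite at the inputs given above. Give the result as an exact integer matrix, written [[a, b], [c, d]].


[[0, -8], [0, -8]]

(t2 ∘ t4) = [[2, 0], [-2, 4]]
(t3 ∘ (t2 ∘ t4)) = [[2, -8], [2, -8]]
((t3 ∘ (t2 ∘ t4)) ∘ t5) = [[-4, -12], [-4, -12]]
(((t3 ∘ (t2 ∘ t4)) ∘ t5) ∘ t1) = [[0, -8], [0, -8]]


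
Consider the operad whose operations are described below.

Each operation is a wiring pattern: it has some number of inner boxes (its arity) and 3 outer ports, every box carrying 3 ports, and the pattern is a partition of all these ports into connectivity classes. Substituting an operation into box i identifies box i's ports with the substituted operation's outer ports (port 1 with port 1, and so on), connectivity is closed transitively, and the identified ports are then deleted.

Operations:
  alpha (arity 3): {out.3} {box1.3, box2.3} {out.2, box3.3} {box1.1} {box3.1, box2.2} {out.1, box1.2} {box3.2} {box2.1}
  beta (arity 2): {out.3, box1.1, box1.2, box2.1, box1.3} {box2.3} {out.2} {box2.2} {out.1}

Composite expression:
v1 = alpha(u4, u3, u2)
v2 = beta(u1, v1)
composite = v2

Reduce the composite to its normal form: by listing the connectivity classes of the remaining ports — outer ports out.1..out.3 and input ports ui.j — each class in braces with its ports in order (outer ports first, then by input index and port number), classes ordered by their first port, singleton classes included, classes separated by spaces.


{out.1} {out.2} {out.3, u1.1, u1.2, u1.3, u4.2} {u2.1, u3.2} {u2.2} {u2.3} {u3.1} {u3.3, u4.3} {u4.1}

Connectivity passes through glued beta-boundaries; trace each wire chain.
through alpha, on inputs (u4, u3, u2): {out.1, u4.2} {out.2, u2.3} {out.3} {u2.1, u3.2} {u2.2} {u3.1} {u3.3, u4.3} {u4.1} (out.j = stage outer ports)
through beta, on inputs (u1, u4, u3, u2): {out.1} {out.2} {out.3, u1.1, u1.2, u1.3, u4.2} {u2.1, u3.2} {u2.2} {u2.3} {u3.1} {u3.3, u4.3} {u4.1} (out.j = stage outer ports)


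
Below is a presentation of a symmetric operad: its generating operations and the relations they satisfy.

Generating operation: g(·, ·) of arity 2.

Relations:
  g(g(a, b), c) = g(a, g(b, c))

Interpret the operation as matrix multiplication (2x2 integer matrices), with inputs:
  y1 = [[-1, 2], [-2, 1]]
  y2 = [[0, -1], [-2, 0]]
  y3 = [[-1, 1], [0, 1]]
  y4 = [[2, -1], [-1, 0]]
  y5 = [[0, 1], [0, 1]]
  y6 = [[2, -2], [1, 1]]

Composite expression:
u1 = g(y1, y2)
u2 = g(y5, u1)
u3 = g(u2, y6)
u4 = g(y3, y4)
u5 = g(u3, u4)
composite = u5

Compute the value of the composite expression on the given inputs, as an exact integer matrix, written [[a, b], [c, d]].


[[0, -2], [0, -2]]

g(y1, y2) = [[-4, 1], [-2, 2]]
g(y5, g(y1, y2)) = [[-2, 2], [-2, 2]]
g(g(y5, g(y1, y2)), y6) = [[-2, 6], [-2, 6]]
g(y3, y4) = [[-3, 1], [-1, 0]]
g(g(g(y5, g(y1, y2)), y6), g(y3, y4)) = [[0, -2], [0, -2]]


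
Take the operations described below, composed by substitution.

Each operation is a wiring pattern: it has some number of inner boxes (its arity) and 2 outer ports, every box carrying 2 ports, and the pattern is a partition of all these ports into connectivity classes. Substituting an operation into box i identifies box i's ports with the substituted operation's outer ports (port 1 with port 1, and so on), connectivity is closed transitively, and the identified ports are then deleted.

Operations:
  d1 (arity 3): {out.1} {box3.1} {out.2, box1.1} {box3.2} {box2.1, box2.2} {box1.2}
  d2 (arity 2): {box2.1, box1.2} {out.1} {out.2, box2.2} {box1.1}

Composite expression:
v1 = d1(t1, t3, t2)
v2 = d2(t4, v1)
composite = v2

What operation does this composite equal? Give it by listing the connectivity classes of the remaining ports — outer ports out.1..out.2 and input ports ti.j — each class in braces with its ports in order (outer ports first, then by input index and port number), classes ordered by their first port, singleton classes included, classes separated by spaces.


{out.1} {out.2, t1.1} {t1.2} {t2.1} {t2.2} {t3.1, t3.2} {t4.1} {t4.2}

Reachability decides: close wires over d2-identified ports.
the subtree at d1 composes to {out.1} {out.2, t1.1} {t1.2} {t2.1} {t2.2} {t3.1, t3.2} on (t1, t3, t2); out.j = own outer ports
the subtree at d2 composes to {out.1} {out.2, t1.1} {t1.2} {t2.1} {t2.2} {t3.1, t3.2} {t4.1} {t4.2} on (t4, t1, t3, t2); out.j = own outer ports


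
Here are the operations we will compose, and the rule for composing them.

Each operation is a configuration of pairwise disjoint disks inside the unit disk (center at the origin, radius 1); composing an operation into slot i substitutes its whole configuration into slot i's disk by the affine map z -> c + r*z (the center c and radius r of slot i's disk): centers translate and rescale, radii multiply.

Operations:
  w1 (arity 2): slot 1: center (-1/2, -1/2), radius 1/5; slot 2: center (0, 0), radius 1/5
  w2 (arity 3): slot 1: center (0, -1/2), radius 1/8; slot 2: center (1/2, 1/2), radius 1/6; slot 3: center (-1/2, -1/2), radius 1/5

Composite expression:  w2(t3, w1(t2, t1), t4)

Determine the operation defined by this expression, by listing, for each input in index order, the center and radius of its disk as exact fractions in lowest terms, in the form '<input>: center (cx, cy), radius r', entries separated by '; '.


t1: center (1/2, 1/2), radius 1/30; t2: center (5/12, 5/12), radius 1/30; t3: center (0, -1/2), radius 1/8; t4: center (-1/2, -1/2), radius 1/5

Below w2, radii multiply path by path; the t-disk centers shift.
t3: after 1 affine step, its disk has center (0, -1/2), radius 1/8
t2: after 2 affine steps, its disk has center (5/12, 5/12), radius 1/30
t1: after 2 affine steps, its disk has center (1/2, 1/2), radius 1/30
t4: after 1 affine step, its disk has center (-1/2, -1/2), radius 1/5


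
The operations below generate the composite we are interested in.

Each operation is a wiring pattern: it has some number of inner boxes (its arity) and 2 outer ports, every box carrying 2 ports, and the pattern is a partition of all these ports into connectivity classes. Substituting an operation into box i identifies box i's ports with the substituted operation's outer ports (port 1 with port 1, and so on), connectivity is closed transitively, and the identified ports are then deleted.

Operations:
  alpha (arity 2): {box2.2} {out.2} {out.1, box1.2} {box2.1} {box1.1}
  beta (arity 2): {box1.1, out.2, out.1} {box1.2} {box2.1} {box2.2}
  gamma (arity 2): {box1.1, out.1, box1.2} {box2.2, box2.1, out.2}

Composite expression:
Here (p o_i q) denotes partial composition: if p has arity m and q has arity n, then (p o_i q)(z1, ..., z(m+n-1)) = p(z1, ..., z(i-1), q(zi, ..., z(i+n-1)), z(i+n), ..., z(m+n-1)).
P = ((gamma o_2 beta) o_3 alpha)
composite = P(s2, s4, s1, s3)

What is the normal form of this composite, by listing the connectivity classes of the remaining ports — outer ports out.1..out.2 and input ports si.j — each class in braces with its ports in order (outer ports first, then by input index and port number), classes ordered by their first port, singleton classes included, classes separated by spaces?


{out.1, s2.1, s2.2} {out.2, s4.1} {s1.1} {s1.2} {s3.1} {s3.2} {s4.2}

Connectivity passes through glued gamma-boundaries; trace each wire chain.
alpha over (s1, s3) gives {out.1, s1.2} {out.2} {s1.1} {s3.1} {s3.2}, out.j being that stage's outer ports
beta over (s4, s1, s3) gives {out.1, out.2, s4.1} {s1.1} {s1.2} {s3.1} {s3.2} {s4.2}, out.j being that stage's outer ports
gamma over (s2, s4, s1, s3) gives {out.1, s2.1, s2.2} {out.2, s4.1} {s1.1} {s1.2} {s3.1} {s3.2} {s4.2}, out.j being that stage's outer ports


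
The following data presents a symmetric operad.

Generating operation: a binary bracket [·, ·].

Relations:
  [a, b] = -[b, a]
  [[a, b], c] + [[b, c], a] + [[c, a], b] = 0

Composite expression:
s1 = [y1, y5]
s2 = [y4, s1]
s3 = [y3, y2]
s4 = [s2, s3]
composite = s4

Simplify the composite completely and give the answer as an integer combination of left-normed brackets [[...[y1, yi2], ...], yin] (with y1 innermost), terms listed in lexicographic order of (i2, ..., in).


Expand each bracket as ab - ba; the y1-initial words give the coefficients.
Composite bracket: [[y4, [y1, y5]], [y3, y2]]
Each bracket splits as ab - ba, giving 16 signed words (2^4 = 16).
Only words starting with y1 matter:
  y1y5y4y2y3 (sign +1) contributes +[[[[y1, y5], y4], y2], y3]
  y1y5y4y3y2 (sign -1) contributes -[[[[y1, y5], y4], y3], y2]

[[[[y1, y5], y4], y2], y3] - [[[[y1, y5], y4], y3], y2]


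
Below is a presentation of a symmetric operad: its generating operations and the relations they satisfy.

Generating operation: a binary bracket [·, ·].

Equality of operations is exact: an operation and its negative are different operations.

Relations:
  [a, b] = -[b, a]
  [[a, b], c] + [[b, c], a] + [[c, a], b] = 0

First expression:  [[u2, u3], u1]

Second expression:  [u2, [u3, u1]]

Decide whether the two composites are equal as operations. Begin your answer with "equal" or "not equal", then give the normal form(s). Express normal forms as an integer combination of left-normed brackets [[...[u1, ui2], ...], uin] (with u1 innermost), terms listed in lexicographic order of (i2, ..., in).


not equal: they reduce to -[[u1, u2], u3] + [[u1, u3], u2] and [[u1, u3], u2]

Normal form of the first expression: -[[u1, u2], u3] + [[u1, u3], u2]
Normal form of the second expression: [[u1, u3], u2]
Different reductions; not equal.


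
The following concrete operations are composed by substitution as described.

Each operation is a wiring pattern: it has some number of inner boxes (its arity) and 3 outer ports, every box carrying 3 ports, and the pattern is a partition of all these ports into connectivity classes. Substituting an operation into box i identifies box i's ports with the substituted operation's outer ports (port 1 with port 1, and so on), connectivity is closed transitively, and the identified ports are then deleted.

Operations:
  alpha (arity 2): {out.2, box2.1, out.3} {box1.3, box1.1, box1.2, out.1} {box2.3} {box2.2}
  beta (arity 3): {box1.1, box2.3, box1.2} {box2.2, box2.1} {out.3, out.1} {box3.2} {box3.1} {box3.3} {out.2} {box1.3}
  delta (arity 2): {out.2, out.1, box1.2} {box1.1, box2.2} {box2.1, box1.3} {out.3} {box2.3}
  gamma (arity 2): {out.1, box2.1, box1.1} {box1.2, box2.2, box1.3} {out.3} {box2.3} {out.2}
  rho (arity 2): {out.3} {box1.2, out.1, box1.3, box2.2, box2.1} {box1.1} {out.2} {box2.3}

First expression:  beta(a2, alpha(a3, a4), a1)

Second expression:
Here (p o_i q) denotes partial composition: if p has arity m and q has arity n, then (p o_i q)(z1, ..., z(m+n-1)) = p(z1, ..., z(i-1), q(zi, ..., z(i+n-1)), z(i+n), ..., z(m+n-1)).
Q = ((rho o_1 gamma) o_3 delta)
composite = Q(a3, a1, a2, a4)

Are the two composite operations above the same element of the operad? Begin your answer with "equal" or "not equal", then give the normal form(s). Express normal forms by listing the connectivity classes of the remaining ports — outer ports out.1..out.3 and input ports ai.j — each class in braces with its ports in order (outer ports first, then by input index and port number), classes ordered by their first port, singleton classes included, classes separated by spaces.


not equal: they reduce to {out.1, out.3} {out.2} {a1.1} {a1.2} {a1.3} {a2.1, a2.2, a3.1, a3.2, a3.3, a4.1} {a2.3} {a4.2} {a4.3} and {out.1, a2.2} {out.2} {out.3} {a1.1, a3.1} {a1.2, a3.2, a3.3} {a1.3} {a2.1, a4.2} {a2.3, a4.1} {a4.3}

The first expression reduces to {out.1, out.3} {out.2} {a1.1} {a1.2} {a1.3} {a2.1, a2.2, a3.1, a3.2, a3.3, a4.1} {a2.3} {a4.2} {a4.3}
The second expression reduces to {out.1, a2.2} {out.2} {out.3} {a1.1, a3.1} {a1.2, a3.2, a3.3} {a1.3} {a2.1, a4.2} {a2.3, a4.1} {a4.3}
The normal forms differ: not equal.


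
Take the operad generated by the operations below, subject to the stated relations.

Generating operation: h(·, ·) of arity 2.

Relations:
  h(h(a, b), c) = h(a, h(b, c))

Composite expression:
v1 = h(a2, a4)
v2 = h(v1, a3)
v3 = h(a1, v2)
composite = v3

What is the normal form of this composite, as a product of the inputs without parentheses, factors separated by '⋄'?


a1 ⋄ a2 ⋄ a4 ⋄ a3


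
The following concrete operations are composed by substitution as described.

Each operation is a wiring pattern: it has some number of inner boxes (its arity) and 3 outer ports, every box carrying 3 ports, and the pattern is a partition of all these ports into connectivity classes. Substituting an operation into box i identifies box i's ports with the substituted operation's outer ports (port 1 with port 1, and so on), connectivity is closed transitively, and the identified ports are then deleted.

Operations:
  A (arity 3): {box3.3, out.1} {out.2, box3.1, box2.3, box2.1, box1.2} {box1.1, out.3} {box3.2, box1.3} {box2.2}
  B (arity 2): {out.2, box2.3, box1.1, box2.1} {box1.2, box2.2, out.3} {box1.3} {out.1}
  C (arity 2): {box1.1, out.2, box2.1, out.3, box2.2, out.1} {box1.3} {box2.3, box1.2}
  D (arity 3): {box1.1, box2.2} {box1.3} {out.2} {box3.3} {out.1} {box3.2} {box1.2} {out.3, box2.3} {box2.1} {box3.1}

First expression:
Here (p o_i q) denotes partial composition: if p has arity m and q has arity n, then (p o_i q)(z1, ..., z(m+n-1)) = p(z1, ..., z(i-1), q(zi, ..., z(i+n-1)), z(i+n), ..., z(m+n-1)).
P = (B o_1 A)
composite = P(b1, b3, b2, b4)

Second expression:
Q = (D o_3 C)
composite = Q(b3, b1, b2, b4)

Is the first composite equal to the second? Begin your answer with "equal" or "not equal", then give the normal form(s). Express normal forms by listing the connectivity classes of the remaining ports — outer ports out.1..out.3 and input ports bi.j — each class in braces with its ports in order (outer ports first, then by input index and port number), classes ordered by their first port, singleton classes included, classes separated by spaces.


not equal; the first gives {out.1} {out.2, b2.3, b4.1, b4.3} {out.3, b1.2, b2.1, b3.1, b3.3, b4.2} {b1.1} {b1.3, b2.2} {b3.2} and the second {out.1} {out.2} {out.3, b1.3} {b1.1} {b1.2, b3.1} {b2.1, b4.1, b4.2} {b2.2, b4.3} {b2.3} {b3.2} {b3.3}

Reducing the first expression gives {out.1} {out.2, b2.3, b4.1, b4.3} {out.3, b1.2, b2.1, b3.1, b3.3, b4.2} {b1.1} {b1.3, b2.2} {b3.2}
Reducing the second expression gives {out.1} {out.2} {out.3, b1.3} {b1.1} {b1.2, b3.1} {b2.1, b4.1, b4.2} {b2.2, b4.3} {b2.3} {b3.2} {b3.3}
They disagree, so not equal.


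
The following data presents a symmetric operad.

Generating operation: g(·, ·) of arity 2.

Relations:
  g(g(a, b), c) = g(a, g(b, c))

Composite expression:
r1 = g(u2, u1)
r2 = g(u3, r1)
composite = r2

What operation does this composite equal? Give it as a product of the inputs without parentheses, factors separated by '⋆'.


u3 ⋆ u2 ⋆ u1

Associativity of g dissolves the nesting; only the u-input order survives.
g(u2, u1) linearizes to u2 ⋆ u1
g(u3, g(u2, u1)) linearizes to u3 ⋆ u2 ⋆ u1


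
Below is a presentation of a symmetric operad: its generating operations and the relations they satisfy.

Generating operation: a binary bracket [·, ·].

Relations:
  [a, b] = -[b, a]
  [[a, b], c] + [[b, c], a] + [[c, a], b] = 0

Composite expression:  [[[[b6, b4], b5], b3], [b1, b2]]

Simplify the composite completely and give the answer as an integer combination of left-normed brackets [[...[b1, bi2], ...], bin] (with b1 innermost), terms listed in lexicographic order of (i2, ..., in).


-[[[[[b1, b2], b3], b4], b6], b5] + [[[[[b1, b2], b3], b5], b4], b6] - [[[[[b1, b2], b3], b5], b6], b4] + [[[[[b1, b2], b3], b6], b4], b5] + [[[[[b1, b2], b4], b6], b5], b3] - [[[[[b1, b2], b5], b4], b6], b3] + [[[[[b1, b2], b5], b6], b4], b3] - [[[[[b1, b2], b6], b4], b5], b3]

A multilinear Lie element is pinned by b1-initial words (b1 innermost).
Composite bracket: [[[[b6, b4], b5], b3], [b1, b2]]
Under [a, b] = ab - ba we get 32 signed associative words (2^5 = 32).
Only words starting with b1 matter:
  sign of b1b2b3b4b6b5 is -1, so it contributes -[[[[[b1, b2], b3], b4], b6], b5]
  sign of b1b2b3b5b4b6 is +1, so it contributes +[[[[[b1, b2], b3], b5], b4], b6]
  sign of b1b2b3b5b6b4 is -1, so it contributes -[[[[[b1, b2], b3], b5], b6], b4]
  sign of b1b2b3b6b4b5 is +1, so it contributes +[[[[[b1, b2], b3], b6], b4], b5]
  sign of b1b2b4b6b5b3 is +1, so it contributes +[[[[[b1, b2], b4], b6], b5], b3]
  sign of b1b2b5b4b6b3 is -1, so it contributes -[[[[[b1, b2], b5], b4], b6], b3]
  sign of b1b2b5b6b4b3 is +1, so it contributes +[[[[[b1, b2], b5], b6], b4], b3]
  sign of b1b2b6b4b5b3 is -1, so it contributes -[[[[[b1, b2], b6], b4], b5], b3]


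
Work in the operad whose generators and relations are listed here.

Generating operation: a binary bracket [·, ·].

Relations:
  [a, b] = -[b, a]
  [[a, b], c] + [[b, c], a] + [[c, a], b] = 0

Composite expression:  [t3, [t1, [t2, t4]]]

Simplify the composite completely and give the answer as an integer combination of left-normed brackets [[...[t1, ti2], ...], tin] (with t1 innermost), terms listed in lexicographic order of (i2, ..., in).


-[[[t1, t2], t4], t3] + [[[t1, t4], t2], t3]

A multilinear Lie element is pinned by t1-initial words (t1 innermost).
Composite bracket: [t3, [t1, [t2, t4]]]
Full expansion: 8 signed words from ab - ba (2^3 = 8).
Keep just the words that open with t1:
  t1t2t4t3 appears with sign -1, giving the term -[[[t1, t2], t4], t3]
  t1t4t2t3 appears with sign +1, giving the term +[[[t1, t4], t2], t3]


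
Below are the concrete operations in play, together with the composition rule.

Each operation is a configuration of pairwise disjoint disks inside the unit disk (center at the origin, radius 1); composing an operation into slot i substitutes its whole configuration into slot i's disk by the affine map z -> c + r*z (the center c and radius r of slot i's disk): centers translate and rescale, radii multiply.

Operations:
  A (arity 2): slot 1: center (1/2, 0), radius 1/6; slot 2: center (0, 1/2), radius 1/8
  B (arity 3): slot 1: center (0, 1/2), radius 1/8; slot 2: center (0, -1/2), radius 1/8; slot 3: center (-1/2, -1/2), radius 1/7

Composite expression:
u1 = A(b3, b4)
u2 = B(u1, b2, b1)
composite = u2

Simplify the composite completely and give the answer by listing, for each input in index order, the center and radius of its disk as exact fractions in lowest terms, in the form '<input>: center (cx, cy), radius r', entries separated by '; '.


Nesting under B composes maps z -> c + r*z down each b-path.
input b3: applying the 2 nested substitutions gives center (1/16, 1/2), radius 1/48
input b4: applying the 2 nested substitutions gives center (0, 9/16), radius 1/64
input b2: applying the 1 nested substitution gives center (0, -1/2), radius 1/8
input b1: applying the 1 nested substitution gives center (-1/2, -1/2), radius 1/7

b1: center (-1/2, -1/2), radius 1/7; b2: center (0, -1/2), radius 1/8; b3: center (1/16, 1/2), radius 1/48; b4: center (0, 9/16), radius 1/64


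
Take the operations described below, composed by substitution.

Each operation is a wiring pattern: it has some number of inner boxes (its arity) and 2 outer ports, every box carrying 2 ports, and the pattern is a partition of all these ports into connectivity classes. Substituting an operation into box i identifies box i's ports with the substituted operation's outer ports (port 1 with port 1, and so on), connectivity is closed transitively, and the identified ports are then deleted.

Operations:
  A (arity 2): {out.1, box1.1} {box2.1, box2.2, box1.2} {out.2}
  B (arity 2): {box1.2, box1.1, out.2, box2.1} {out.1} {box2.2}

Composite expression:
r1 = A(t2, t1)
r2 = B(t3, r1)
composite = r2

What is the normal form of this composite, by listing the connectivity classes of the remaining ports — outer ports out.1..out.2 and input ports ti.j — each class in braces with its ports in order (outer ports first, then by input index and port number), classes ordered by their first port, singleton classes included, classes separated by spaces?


{out.1} {out.2, t2.1, t3.1, t3.2} {t1.1, t1.2, t2.2}

Substituting into B glues patterns; closure does the rest.
composing A on (t2, t1), with out.j its own outer ports: {out.1, t2.1} {out.2} {t1.1, t1.2, t2.2}
composing B on (t3, t2, t1), with out.j its own outer ports: {out.1} {out.2, t2.1, t3.1, t3.2} {t1.1, t1.2, t2.2}


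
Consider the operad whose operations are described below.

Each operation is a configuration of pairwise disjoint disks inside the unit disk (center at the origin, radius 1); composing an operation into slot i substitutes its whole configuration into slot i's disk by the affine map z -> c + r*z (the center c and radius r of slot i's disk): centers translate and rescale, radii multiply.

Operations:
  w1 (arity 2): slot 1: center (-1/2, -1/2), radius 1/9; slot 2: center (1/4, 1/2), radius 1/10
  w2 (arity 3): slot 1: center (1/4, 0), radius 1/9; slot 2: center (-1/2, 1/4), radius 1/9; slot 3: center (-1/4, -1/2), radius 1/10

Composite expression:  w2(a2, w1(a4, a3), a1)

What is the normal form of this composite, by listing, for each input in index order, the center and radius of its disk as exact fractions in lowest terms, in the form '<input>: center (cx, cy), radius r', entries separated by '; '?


a1: center (-1/4, -1/2), radius 1/10; a2: center (1/4, 0), radius 1/9; a3: center (-17/36, 11/36), radius 1/90; a4: center (-5/9, 7/36), radius 1/81

Only the slot chain above each a matters under w2; compose those maps.
for a2, the 1-step affine chain lands on center (1/4, 0), radius 1/9
for a4, the 2-step affine chain lands on center (-5/9, 7/36), radius 1/81
for a3, the 2-step affine chain lands on center (-17/36, 11/36), radius 1/90
for a1, the 1-step affine chain lands on center (-1/4, -1/2), radius 1/10


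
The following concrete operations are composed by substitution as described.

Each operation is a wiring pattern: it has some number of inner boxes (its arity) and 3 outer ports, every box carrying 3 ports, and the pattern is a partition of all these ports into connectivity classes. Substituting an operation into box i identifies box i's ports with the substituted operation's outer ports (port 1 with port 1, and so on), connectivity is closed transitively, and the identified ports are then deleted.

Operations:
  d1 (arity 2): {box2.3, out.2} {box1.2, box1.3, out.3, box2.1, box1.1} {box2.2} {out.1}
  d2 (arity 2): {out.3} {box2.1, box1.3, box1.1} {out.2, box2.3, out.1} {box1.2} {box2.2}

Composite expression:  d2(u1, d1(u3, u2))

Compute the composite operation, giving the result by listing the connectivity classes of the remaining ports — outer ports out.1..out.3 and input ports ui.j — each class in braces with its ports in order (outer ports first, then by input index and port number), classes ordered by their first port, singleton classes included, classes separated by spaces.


{out.1, out.2, u2.1, u3.1, u3.2, u3.3} {out.3} {u1.1, u1.3} {u1.2} {u2.2} {u2.3}

Reachability decides: close wires over d2-identified ports.
stage d1: inputs (u3, u2), connectivity {out.1} {out.2, u2.3} {out.3, u2.1, u3.1, u3.2, u3.3} {u2.2}, out.j its boundary
stage d2: inputs (u1, u3, u2), connectivity {out.1, out.2, u2.1, u3.1, u3.2, u3.3} {out.3} {u1.1, u1.3} {u1.2} {u2.2} {u2.3}, out.j its boundary


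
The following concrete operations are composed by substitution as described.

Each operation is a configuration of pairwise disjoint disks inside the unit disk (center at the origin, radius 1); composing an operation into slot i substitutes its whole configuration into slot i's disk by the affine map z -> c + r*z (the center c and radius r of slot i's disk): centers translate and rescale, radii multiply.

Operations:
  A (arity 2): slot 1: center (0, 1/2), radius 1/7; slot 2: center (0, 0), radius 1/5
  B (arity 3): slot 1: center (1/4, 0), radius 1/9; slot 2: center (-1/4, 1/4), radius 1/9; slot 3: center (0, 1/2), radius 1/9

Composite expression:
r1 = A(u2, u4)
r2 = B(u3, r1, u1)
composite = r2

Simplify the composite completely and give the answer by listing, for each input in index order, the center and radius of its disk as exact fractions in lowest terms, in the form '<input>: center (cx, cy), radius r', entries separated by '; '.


u1: center (0, 1/2), radius 1/9; u2: center (-1/4, 11/36), radius 1/63; u3: center (1/4, 0), radius 1/9; u4: center (-1/4, 1/4), radius 1/45

Each u-disk chains the slot maps above it in B; radii multiply.
input u3: applying the 1 nested substitution gives center (1/4, 0), radius 1/9
input u2: applying the 2 nested substitutions gives center (-1/4, 11/36), radius 1/63
input u4: applying the 2 nested substitutions gives center (-1/4, 1/4), radius 1/45
input u1: applying the 1 nested substitution gives center (0, 1/2), radius 1/9


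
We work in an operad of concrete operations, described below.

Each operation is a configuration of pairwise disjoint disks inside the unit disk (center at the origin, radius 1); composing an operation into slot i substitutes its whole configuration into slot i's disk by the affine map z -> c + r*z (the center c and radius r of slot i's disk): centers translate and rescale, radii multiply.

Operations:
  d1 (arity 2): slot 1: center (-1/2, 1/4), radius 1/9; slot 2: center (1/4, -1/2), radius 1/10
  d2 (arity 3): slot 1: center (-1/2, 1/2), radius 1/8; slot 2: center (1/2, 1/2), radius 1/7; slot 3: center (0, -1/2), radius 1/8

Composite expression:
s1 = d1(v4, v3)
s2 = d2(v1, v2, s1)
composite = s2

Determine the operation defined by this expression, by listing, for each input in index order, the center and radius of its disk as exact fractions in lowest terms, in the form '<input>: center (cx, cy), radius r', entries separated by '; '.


v1: center (-1/2, 1/2), radius 1/8; v2: center (1/2, 1/2), radius 1/7; v3: center (1/32, -9/16), radius 1/80; v4: center (-1/16, -15/32), radius 1/72


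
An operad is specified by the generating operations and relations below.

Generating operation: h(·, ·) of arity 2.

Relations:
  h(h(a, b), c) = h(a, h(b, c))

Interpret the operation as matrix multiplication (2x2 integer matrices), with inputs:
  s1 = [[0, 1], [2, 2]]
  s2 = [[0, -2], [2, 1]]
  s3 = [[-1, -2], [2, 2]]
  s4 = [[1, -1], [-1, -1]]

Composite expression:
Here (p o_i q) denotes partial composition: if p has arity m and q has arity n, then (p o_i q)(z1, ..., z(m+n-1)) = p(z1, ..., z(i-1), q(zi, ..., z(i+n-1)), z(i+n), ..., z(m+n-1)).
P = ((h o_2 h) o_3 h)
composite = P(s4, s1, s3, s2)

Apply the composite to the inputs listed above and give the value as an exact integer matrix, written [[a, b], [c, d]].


h(s3, s2) = [[-4, 0], [4, -2]]
h(s1, h(s3, s2)) = [[4, -2], [0, -4]]
h(s4, h(s1, h(s3, s2))) = [[4, 2], [-4, 6]]

[[4, 2], [-4, 6]]


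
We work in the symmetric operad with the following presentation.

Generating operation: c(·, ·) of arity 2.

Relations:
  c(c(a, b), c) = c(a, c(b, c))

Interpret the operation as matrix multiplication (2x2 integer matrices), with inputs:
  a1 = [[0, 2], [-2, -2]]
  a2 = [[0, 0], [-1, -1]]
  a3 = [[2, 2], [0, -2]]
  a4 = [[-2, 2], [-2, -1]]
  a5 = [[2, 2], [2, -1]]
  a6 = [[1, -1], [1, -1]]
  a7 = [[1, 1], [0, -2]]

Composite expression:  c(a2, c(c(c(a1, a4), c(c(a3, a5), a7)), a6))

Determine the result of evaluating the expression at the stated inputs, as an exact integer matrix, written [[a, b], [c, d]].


c(a1, a4) = [[-4, -2], [8, -2]]
c(a3, a5) = [[8, 2], [-4, 2]]
c(c(a3, a5), a7) = [[8, 4], [-4, -8]]
c(c(a1, a4), c(c(a3, a5), a7)) = [[-24, 0], [72, 48]]
c(c(c(a1, a4), c(c(a3, a5), a7)), a6) = [[-24, 24], [120, -120]]
c(a2, c(c(c(a1, a4), c(c(a3, a5), a7)), a6)) = [[0, 0], [-96, 96]]

[[0, 0], [-96, 96]]


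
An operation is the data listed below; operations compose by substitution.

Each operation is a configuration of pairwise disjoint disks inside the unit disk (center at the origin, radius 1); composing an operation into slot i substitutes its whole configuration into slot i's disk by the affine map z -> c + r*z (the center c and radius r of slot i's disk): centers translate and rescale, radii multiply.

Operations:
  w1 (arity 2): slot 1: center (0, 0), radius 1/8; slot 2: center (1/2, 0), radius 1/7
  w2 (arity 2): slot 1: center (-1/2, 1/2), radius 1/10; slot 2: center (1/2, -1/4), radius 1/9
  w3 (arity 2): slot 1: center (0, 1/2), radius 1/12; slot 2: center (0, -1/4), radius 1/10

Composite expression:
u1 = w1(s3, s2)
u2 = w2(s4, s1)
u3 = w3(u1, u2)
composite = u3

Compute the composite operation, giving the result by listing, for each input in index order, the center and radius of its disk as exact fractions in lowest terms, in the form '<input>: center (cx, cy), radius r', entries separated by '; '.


Affine substitution under w3: radii multiply and s-centers shift.
for s3, the 2-step affine chain lands on center (0, 1/2), radius 1/96
for s2, the 2-step affine chain lands on center (1/24, 1/2), radius 1/84
for s4, the 2-step affine chain lands on center (-1/20, -1/5), radius 1/100
for s1, the 2-step affine chain lands on center (1/20, -11/40), radius 1/90

s1: center (1/20, -11/40), radius 1/90; s2: center (1/24, 1/2), radius 1/84; s3: center (0, 1/2), radius 1/96; s4: center (-1/20, -1/5), radius 1/100
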